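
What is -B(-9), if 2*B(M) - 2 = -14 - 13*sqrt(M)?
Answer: 6 + 39*I/2 ≈ 6.0 + 19.5*I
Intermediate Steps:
B(M) = -6 - 13*sqrt(M)/2 (B(M) = 1 + (-14 - 13*sqrt(M))/2 = 1 + (-7 - 13*sqrt(M)/2) = -6 - 13*sqrt(M)/2)
-B(-9) = -(-6 - 39*I/2) = 6 + 39*I/2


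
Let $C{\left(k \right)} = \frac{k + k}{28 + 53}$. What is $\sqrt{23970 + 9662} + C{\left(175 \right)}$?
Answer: $\frac{350}{81} + 4 \sqrt{2102} \approx 187.71$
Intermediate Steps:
$C{\left(k \right)} = \frac{2 k}{81}$
$\sqrt{23970 + 9662} + C{\left(175 \right)} = \sqrt{23970 + 9662} + \frac{2}{81} \cdot 175 = \sqrt{33632} + \frac{350}{81} = 4 \sqrt{2102} + \frac{350}{81} = \frac{350}{81} + 4 \sqrt{2102}$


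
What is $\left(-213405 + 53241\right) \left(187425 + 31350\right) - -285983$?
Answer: $-35039593117$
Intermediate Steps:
$\left(-213405 + 53241\right) \left(187425 + 31350\right) - -285983 = \left(-160164\right) 218775 + 285983 = -35039879100 + 285983 = -35039593117$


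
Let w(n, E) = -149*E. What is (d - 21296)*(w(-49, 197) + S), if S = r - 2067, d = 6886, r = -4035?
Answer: 510906550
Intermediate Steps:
S = -6102 (S = -4035 - 2067 = -6102)
(d - 21296)*(w(-49, 197) + S) = (6886 - 21296)*(-149*197 - 6102) = -14410*(-29353 - 6102) = -14410*(-35455) = 510906550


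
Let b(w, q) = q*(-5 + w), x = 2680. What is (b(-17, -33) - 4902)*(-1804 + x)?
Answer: -3658176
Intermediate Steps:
(b(-17, -33) - 4902)*(-1804 + x) = (-33*(-5 - 17) - 4902)*(-1804 + 2680) = (-33*(-22) - 4902)*876 = (726 - 4902)*876 = -4176*876 = -3658176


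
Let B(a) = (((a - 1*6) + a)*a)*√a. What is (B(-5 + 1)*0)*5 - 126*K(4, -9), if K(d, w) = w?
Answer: 1134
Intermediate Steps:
B(a) = a^(3/2)*(-6 + 2*a) (B(a) = (((a - 6) + a)*a)*√a = (((-6 + a) + a)*a)*√a = ((-6 + 2*a)*a)*√a = (a*(-6 + 2*a))*√a = a^(3/2)*(-6 + 2*a))
(B(-5 + 1)*0)*5 - 126*K(4, -9) = ((2*(-5 + 1)^(3/2)*(-3 + (-5 + 1)))*0)*5 - 126*(-9) = ((2*(-4)^(3/2)*(-3 - 4))*0)*5 + 1134 = ((2*(-8*I)*(-7))*0)*5 + 1134 = ((112*I)*0)*5 + 1134 = 0*5 + 1134 = 0 + 1134 = 1134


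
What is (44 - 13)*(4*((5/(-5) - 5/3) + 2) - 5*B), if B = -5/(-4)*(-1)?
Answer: 1333/12 ≈ 111.08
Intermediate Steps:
B = -5/4 (B = -5*(-1/4)*(-1) = (5/4)*(-1) = -5/4 ≈ -1.2500)
(44 - 13)*(4*((5/(-5) - 5/3) + 2) - 5*B) = (44 - 13)*(4*((5/(-5) - 5/3) + 2) - 5*(-5)/4) = 31*(4*((5*(-1/5) - 5*1/3) + 2) - 1*(-25/4)) = 31*(4*((-1 - 5/3) + 2) + 25/4) = 31*(4*(-8/3 + 2) + 25/4) = 31*(4*(-2/3) + 25/4) = 31*(-8/3 + 25/4) = 31*(43/12) = 1333/12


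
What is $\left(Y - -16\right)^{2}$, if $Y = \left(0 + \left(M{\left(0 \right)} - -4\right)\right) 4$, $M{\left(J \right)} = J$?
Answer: $1024$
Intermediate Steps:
$Y = 16$ ($Y = \left(0 + \left(0 - -4\right)\right) 4 = \left(0 + \left(0 + 4\right)\right) 4 = \left(0 + 4\right) 4 = 4 \cdot 4 = 16$)
$\left(Y - -16\right)^{2} = \left(16 - -16\right)^{2} = \left(16 + 16\right)^{2} = 32^{2} = 1024$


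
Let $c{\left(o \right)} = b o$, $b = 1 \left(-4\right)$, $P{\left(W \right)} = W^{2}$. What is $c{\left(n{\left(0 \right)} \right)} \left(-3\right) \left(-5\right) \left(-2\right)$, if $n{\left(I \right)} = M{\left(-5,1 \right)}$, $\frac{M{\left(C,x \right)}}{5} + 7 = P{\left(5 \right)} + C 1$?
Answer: $7800$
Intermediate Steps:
$M{\left(C,x \right)} = 90 + 5 C$ ($M{\left(C,x \right)} = -35 + 5 \left(5^{2} + C 1\right) = -35 + 5 \left(25 + C\right) = -35 + \left(125 + 5 C\right) = 90 + 5 C$)
$n{\left(I \right)} = 65$ ($n{\left(I \right)} = 90 + 5 \left(-5\right) = 90 - 25 = 65$)
$b = -4$
$c{\left(o \right)} = - 4 o$
$c{\left(n{\left(0 \right)} \right)} \left(-3\right) \left(-5\right) \left(-2\right) = \left(-4\right) 65 \left(-3\right) \left(-5\right) \left(-2\right) = - 260 \cdot 15 \left(-2\right) = \left(-260\right) \left(-30\right) = 7800$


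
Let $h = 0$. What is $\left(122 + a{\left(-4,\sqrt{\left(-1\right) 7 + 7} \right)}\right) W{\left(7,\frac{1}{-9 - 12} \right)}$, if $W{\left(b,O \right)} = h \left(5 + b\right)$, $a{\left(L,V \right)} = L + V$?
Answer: $0$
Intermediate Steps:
$W{\left(b,O \right)} = 0$ ($W{\left(b,O \right)} = 0 \left(5 + b\right) = 0$)
$\left(122 + a{\left(-4,\sqrt{\left(-1\right) 7 + 7} \right)}\right) W{\left(7,\frac{1}{-9 - 12} \right)} = \left(122 - \left(4 - \sqrt{\left(-1\right) 7 + 7}\right)\right) 0 = \left(122 - \left(4 - \sqrt{-7 + 7}\right)\right) 0 = \left(122 - \left(4 - \sqrt{0}\right)\right) 0 = \left(122 + \left(-4 + 0\right)\right) 0 = \left(122 - 4\right) 0 = 118 \cdot 0 = 0$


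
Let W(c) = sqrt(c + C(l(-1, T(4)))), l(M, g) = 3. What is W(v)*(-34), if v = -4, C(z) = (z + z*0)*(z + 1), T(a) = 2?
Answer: -68*sqrt(2) ≈ -96.167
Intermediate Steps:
C(z) = z*(1 + z) (C(z) = (z + 0)*(1 + z) = z*(1 + z))
W(c) = sqrt(12 + c) (W(c) = sqrt(c + 3*(1 + 3)) = sqrt(c + 3*4) = sqrt(c + 12) = sqrt(12 + c))
W(v)*(-34) = sqrt(12 - 4)*(-34) = sqrt(8)*(-34) = (2*sqrt(2))*(-34) = -68*sqrt(2)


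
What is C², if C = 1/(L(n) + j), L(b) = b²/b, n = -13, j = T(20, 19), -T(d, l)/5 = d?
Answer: 1/12769 ≈ 7.8315e-5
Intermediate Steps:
T(d, l) = -5*d
j = -100 (j = -5*20 = -100)
L(b) = b
C = -1/113 (C = 1/(-13 - 100) = 1/(-113) = -1/113 ≈ -0.0088496)
C² = (-1/113)² = 1/12769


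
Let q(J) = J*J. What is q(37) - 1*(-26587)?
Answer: 27956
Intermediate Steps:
q(J) = J²
q(37) - 1*(-26587) = 37² - 1*(-26587) = 1369 + 26587 = 27956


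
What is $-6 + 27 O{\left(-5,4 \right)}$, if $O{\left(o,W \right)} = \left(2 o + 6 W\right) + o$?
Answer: $237$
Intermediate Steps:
$O{\left(o,W \right)} = 3 o + 6 W$
$-6 + 27 O{\left(-5,4 \right)} = -6 + 27 \left(3 \left(-5\right) + 6 \cdot 4\right) = -6 + 27 \left(-15 + 24\right) = -6 + 27 \cdot 9 = -6 + 243 = 237$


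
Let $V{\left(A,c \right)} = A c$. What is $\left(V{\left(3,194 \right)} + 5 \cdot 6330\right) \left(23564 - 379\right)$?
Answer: $747298920$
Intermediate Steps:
$\left(V{\left(3,194 \right)} + 5 \cdot 6330\right) \left(23564 - 379\right) = \left(3 \cdot 194 + 5 \cdot 6330\right) \left(23564 - 379\right) = \left(582 + 31650\right) 23185 = 32232 \cdot 23185 = 747298920$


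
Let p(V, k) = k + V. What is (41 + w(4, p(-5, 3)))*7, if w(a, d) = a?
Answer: 315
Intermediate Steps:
p(V, k) = V + k
(41 + w(4, p(-5, 3)))*7 = (41 + 4)*7 = 45*7 = 315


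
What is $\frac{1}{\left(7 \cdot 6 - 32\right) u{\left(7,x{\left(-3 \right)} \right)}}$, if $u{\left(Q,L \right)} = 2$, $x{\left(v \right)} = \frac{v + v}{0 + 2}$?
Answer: $\frac{1}{20} \approx 0.05$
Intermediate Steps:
$x{\left(v \right)} = v$ ($x{\left(v \right)} = \frac{2 v}{2} = 2 v \frac{1}{2} = v$)
$\frac{1}{\left(7 \cdot 6 - 32\right) u{\left(7,x{\left(-3 \right)} \right)}} = \frac{1}{\left(7 \cdot 6 - 32\right) 2} = \frac{1}{\left(42 - 32\right) 2} = \frac{1}{10 \cdot 2} = \frac{1}{20}$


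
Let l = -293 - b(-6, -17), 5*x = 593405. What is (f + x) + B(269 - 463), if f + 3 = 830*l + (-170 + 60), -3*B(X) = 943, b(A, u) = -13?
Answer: -342439/3 ≈ -1.1415e+5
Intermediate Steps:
x = 118681 (x = (1/5)*593405 = 118681)
B(X) = -943/3 (B(X) = -1/3*943 = -943/3)
l = -280 (l = -293 - 1*(-13) = -293 + 13 = -280)
f = -232513 (f = -3 + (830*(-280) + (-170 + 60)) = -3 + (-232400 - 110) = -3 - 232510 = -232513)
(f + x) + B(269 - 463) = (-232513 + 118681) - 943/3 = -113832 - 943/3 = -342439/3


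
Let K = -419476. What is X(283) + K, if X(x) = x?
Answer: -419193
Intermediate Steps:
X(283) + K = 283 - 419476 = -419193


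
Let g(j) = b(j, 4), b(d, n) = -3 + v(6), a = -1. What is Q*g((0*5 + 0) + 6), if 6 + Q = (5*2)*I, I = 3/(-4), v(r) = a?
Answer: 54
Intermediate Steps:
v(r) = -1
I = -¾ (I = 3*(-¼) = -¾ ≈ -0.75000)
Q = -27/2 (Q = -6 + (5*2)*(-¾) = -6 + 10*(-¾) = -6 - 15/2 = -27/2 ≈ -13.500)
b(d, n) = -4 (b(d, n) = -3 - 1 = -4)
g(j) = -4
Q*g((0*5 + 0) + 6) = -27/2*(-4) = 54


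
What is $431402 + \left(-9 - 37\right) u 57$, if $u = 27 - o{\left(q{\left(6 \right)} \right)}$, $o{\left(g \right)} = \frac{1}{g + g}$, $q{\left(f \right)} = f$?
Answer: $\frac{721653}{2} \approx 3.6083 \cdot 10^{5}$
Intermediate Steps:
$o{\left(g \right)} = \frac{1}{2 g}$
$u = \frac{323}{12}$ ($u = 27 - \frac{1}{2 \cdot 6} = 27 - \frac{1}{2} \cdot \frac{1}{6} = 27 - \frac{1}{12} = \frac{323}{12} \approx 26.917$)
$431402 + \left(-9 - 37\right) u 57 = 431402 + \left(-9 - 37\right) \frac{323}{12} \cdot 57 = 431402 + \left(-46\right) \frac{323}{12} \cdot 57 = 431402 - \frac{141151}{2} = \frac{721653}{2}$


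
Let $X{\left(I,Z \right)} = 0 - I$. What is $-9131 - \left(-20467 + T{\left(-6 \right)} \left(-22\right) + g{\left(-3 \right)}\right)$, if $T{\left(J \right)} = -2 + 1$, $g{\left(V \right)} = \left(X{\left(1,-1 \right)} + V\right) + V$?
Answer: $11321$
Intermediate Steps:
$X{\left(I,Z \right)} = - I$
$g{\left(V \right)} = -1 + 2 V$ ($g{\left(V \right)} = \left(\left(-1\right) 1 + V\right) + V = \left(-1 + V\right) + V = -1 + 2 V$)
$T{\left(J \right)} = -1$
$-9131 - \left(-20467 + T{\left(-6 \right)} \left(-22\right) + g{\left(-3 \right)}\right) = -9131 - \left(-20468 - 6 + 22\right) = -9131 + \left(20467 - \left(\left(-1 - 6\right) + 22\right)\right) = -9131 + \left(20467 - \left(-7 + 22\right)\right) = -9131 + \left(20467 - 15\right) = -9131 + 20452 = 11321$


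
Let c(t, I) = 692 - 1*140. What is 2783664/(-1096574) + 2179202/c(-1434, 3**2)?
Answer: 597029917855/151327212 ≈ 3945.3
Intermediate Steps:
c(t, I) = 552 (c(t, I) = 692 - 140 = 552)
2783664/(-1096574) + 2179202/c(-1434, 3**2) = 2783664/(-1096574) + 2179202/552 = 2783664*(-1/1096574) + 2179202*(1/552) = -1391832/548287 + 1089601/276 = 597029917855/151327212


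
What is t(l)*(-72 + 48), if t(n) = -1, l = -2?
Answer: 24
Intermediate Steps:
t(l)*(-72 + 48) = -(-72 + 48) = -1*(-24) = 24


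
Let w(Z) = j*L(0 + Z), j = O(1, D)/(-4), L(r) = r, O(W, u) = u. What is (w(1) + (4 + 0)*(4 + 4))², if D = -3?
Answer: 17161/16 ≈ 1072.6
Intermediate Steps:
j = ¾ (j = -3/(-4) = -3*(-¼) = ¾ ≈ 0.75000)
w(Z) = 3*Z/4 (w(Z) = 3*(0 + Z)/4 = 3*Z/4)
(w(1) + (4 + 0)*(4 + 4))² = ((¾)*1 + (4 + 0)*(4 + 4))² = (¾ + 4*8)² = (¾ + 32)² = (131/4)² = 17161/16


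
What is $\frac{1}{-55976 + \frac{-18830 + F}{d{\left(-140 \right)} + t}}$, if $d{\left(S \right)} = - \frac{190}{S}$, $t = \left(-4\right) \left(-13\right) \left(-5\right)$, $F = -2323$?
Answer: $- \frac{1207}{67464318} \approx -1.7891 \cdot 10^{-5}$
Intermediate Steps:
$t = -260$ ($t = 52 \left(-5\right) = -260$)
$\frac{1}{-55976 + \frac{-18830 + F}{d{\left(-140 \right)} + t}} = \frac{1}{-55976 + \frac{-18830 - 2323}{- \frac{190}{-140} - 260}} = \frac{1}{-55976 - \frac{21153}{\left(-190\right) \left(- \frac{1}{140}\right) - 260}} = \frac{1}{-55976 - \frac{21153}{\frac{19}{14} - 260}} = \frac{1}{-55976 - \frac{21153}{- \frac{3621}{14}}} = \frac{1}{-55976 - - \frac{98714}{1207}} = \frac{1}{-55976 + \frac{98714}{1207}} = \frac{1}{- \frac{67464318}{1207}} = - \frac{1207}{67464318}$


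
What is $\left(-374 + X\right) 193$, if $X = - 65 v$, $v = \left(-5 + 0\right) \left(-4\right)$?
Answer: $-323082$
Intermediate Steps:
$v = 20$ ($v = \left(-5\right) \left(-4\right) = 20$)
$X = -1300$ ($X = \left(-65\right) 20 = -1300$)
$\left(-374 + X\right) 193 = \left(-374 - 1300\right) 193 = \left(-1674\right) 193 = -323082$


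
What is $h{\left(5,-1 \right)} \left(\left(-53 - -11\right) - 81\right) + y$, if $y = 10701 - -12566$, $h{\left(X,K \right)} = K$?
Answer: $23390$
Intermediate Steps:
$y = 23267$ ($y = 10701 + 12566 = 23267$)
$h{\left(5,-1 \right)} \left(\left(-53 - -11\right) - 81\right) + y = - (\left(-53 - -11\right) - 81) + 23267 = - (\left(-53 + 11\right) - 81) + 23267 = - (-42 - 81) + 23267 = \left(-1\right) \left(-123\right) + 23267 = 123 + 23267 = 23390$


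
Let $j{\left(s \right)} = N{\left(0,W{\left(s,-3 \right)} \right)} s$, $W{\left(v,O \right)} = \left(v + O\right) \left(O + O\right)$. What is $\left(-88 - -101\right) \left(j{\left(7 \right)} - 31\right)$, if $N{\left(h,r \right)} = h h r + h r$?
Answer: $-403$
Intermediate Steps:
$W{\left(v,O \right)} = 2 O \left(O + v\right)$ ($W{\left(v,O \right)} = \left(O + v\right) 2 O = 2 O \left(O + v\right)$)
$N{\left(h,r \right)} = h r + r h^{2}$ ($N{\left(h,r \right)} = h^{2} r + h r = r h^{2} + h r = h r + r h^{2}$)
$j{\left(s \right)} = 0$ ($j{\left(s \right)} = 0 \cdot 2 \left(-3\right) \left(-3 + s\right) \left(1 + 0\right) s = 0 \left(18 - 6 s\right) 1 s = 0 s = 0$)
$\left(-88 - -101\right) \left(j{\left(7 \right)} - 31\right) = \left(-88 - -101\right) \left(0 - 31\right) = \left(-88 + 101\right) \left(-31\right) = 13 \left(-31\right) = -403$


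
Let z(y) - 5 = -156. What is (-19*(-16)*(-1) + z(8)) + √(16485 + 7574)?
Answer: -455 + 7*√491 ≈ -299.89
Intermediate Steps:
z(y) = -151 (z(y) = 5 - 156 = -151)
(-19*(-16)*(-1) + z(8)) + √(16485 + 7574) = (-19*(-16)*(-1) - 151) + √(16485 + 7574) = (304*(-1) - 151) + √24059 = (-304 - 151) + 7*√491 = -455 + 7*√491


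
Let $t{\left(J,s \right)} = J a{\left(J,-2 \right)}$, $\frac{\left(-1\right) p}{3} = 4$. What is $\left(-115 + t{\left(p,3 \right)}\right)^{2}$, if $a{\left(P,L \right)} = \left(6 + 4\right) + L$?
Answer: $44521$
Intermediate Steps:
$p = -12$ ($p = \left(-3\right) 4 = -12$)
$a{\left(P,L \right)} = 10 + L$
$t{\left(J,s \right)} = 8 J$ ($t{\left(J,s \right)} = J \left(10 - 2\right) = J 8 = 8 J$)
$\left(-115 + t{\left(p,3 \right)}\right)^{2} = \left(-115 + 8 \left(-12\right)\right)^{2} = \left(-115 - 96\right)^{2} = \left(-211\right)^{2} = 44521$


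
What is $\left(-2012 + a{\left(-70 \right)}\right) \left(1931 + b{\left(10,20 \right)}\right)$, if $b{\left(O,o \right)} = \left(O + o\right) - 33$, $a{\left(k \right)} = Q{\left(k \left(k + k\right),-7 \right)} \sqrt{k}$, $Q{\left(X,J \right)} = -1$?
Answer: $-3879136 - 1928 i \sqrt{70} \approx -3.8791 \cdot 10^{6} - 16131.0 i$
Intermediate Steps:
$a{\left(k \right)} = - \sqrt{k}$
$b{\left(O,o \right)} = -33 + O + o$
$\left(-2012 + a{\left(-70 \right)}\right) \left(1931 + b{\left(10,20 \right)}\right) = \left(-2012 - \sqrt{-70}\right) \left(1931 + \left(-33 + 10 + 20\right)\right) = \left(-2012 - i \sqrt{70}\right) \left(1931 - 3\right) = \left(-2012 - i \sqrt{70}\right) 1928 = -3879136 - 1928 i \sqrt{70}$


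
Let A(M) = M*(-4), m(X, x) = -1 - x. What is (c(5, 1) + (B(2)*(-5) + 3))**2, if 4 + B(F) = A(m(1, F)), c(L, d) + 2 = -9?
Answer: 2304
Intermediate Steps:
c(L, d) = -11 (c(L, d) = -2 - 9 = -11)
A(M) = -4*M
B(F) = 4*F (B(F) = -4 - 4*(-1 - F) = -4 + (4 + 4*F) = 4*F)
(c(5, 1) + (B(2)*(-5) + 3))**2 = (-11 + ((4*2)*(-5) + 3))**2 = (-11 + (8*(-5) + 3))**2 = (-11 + (-40 + 3))**2 = (-11 - 37)**2 = (-48)**2 = 2304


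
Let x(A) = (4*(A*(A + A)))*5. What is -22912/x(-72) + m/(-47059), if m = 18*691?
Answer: -28573121/76235580 ≈ -0.37480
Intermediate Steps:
m = 12438
x(A) = 40*A**2 (x(A) = (4*(A*(2*A)))*5 = (4*(2*A**2))*5 = (8*A**2)*5 = 40*A**2)
-22912/x(-72) + m/(-47059) = -22912/(40*(-72)**2) + 12438/(-47059) = -22912/(40*5184) + 12438*(-1/47059) = -22912/207360 - 12438/47059 = -22912*1/207360 - 12438/47059 = -179/1620 - 12438/47059 = -28573121/76235580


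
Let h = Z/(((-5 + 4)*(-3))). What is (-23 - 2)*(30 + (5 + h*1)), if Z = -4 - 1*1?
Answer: -2500/3 ≈ -833.33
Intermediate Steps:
Z = -5 (Z = -4 - 1 = -5)
h = -5/3 (h = -5*(-1/(3*(-5 + 4))) = -5/((-1*(-3))) = -5/3 ≈ -1.6667)
(-23 - 2)*(30 + (5 + h*1)) = (-23 - 2)*(30 + (5 - 5/3*1)) = -25*(30 + (5 - 5/3)) = -25*(30 + 10/3) = -25*100/3 = -2500/3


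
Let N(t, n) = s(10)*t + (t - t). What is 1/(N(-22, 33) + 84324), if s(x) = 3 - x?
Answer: 1/84478 ≈ 1.1837e-5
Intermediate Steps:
N(t, n) = -7*t (N(t, n) = (3 - 1*10)*t + (t - t) = (3 - 10)*t + 0 = -7*t + 0 = -7*t)
1/(N(-22, 33) + 84324) = 1/(-7*(-22) + 84324) = 1/(154 + 84324) = 1/84478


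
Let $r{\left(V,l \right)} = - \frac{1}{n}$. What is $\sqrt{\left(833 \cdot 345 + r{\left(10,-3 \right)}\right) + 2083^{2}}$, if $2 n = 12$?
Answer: $\frac{\sqrt{166545858}}{6} \approx 2150.9$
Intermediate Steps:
$n = 6$ ($n = \frac{1}{2} \cdot 12 = 6$)
$r{\left(V,l \right)} = - \frac{1}{6}$
$\sqrt{\left(833 \cdot 345 + r{\left(10,-3 \right)}\right) + 2083^{2}} = \sqrt{\left(833 \cdot 345 - \frac{1}{6}\right) + 2083^{2}} = \sqrt{\left(287385 - \frac{1}{6}\right) + 4338889} = \sqrt{\frac{1724309}{6} + 4338889} = \sqrt{\frac{27757643}{6}} = \frac{\sqrt{166545858}}{6}$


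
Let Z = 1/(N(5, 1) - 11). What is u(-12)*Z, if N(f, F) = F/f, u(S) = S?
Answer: 10/9 ≈ 1.1111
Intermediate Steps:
Z = -5/54 (Z = 1/(1/5 - 11) = 1/(1*(⅕) - 11) = 1/(⅕ - 11) = 1/(-54/5) = -5/54 ≈ -0.092593)
u(-12)*Z = -12*(-5/54) = 10/9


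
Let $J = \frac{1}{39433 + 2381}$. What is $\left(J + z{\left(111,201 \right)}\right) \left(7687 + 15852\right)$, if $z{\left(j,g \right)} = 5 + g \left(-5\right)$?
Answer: $- \frac{984259722461}{41814} \approx -2.3539 \cdot 10^{7}$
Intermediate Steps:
$z{\left(j,g \right)} = 5 - 5 g$
$J = \frac{1}{41814} \approx 2.3915 \cdot 10^{-5}$
$\left(J + z{\left(111,201 \right)}\right) \left(7687 + 15852\right) = \left(\frac{1}{41814} + \left(5 - 1005\right)\right) \left(7687 + 15852\right) = \left(\frac{1}{41814} + \left(5 - 1005\right)\right) 23539 = \left(\frac{1}{41814} - 1000\right) 23539 = \left(- \frac{41813999}{41814}\right) 23539 = - \frac{984259722461}{41814}$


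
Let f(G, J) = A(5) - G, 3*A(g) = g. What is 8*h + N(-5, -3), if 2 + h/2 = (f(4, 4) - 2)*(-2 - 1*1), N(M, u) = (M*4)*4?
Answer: 96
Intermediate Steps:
A(g) = g/3
f(G, J) = 5/3 - G (f(G, J) = (⅓)*5 - G = 5/3 - G)
N(M, u) = 16*M (N(M, u) = (4*M)*4 = 16*M)
h = 22 (h = -4 + 2*(((5/3 - 1*4) - 2)*(-2 - 1*1)) = -4 + 2*(((5/3 - 4) - 2)*(-2 - 1)) = -4 + 2*((-7/3 - 2)*(-3)) = -4 + 2*(-13/3*(-3)) = -4 + 2*13 = -4 + 26 = 22)
8*h + N(-5, -3) = 8*22 + 16*(-5) = 176 - 80 = 96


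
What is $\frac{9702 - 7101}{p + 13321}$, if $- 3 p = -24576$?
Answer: $\frac{867}{7171} \approx 0.1209$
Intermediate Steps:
$p = 8192$ ($p = \left(- \frac{1}{3}\right) \left(-24576\right) = 8192$)
$\frac{9702 - 7101}{p + 13321} = \frac{9702 - 7101}{8192 + 13321} = \frac{2601}{21513} = 2601 \cdot \frac{1}{21513} = \frac{867}{7171}$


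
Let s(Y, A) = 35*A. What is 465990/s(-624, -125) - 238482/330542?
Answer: -2215323219/20658875 ≈ -107.23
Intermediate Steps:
465990/s(-624, -125) - 238482/330542 = 465990/((35*(-125))) - 238482/330542 = 465990/(-4375) - 238482*1/330542 = 465990*(-1/4375) - 119241/165271 = -13314/125 - 119241/165271 = -2215323219/20658875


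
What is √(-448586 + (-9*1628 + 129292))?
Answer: I*√333946 ≈ 577.88*I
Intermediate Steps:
√(-448586 + (-9*1628 + 129292)) = √(-448586 + (-14652 + 129292)) = √(-448586 + 114640) = √(-333946) = I*√333946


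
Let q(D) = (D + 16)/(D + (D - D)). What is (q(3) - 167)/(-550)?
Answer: 241/825 ≈ 0.29212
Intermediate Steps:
q(D) = (16 + D)/D (q(D) = (16 + D)/(D + 0) = (16 + D)/D)
(q(3) - 167)/(-550) = ((16 + 3)/3 - 167)/(-550) = ((⅓)*19 - 167)*(-1/550) = (19/3 - 167)*(-1/550) = -482/3*(-1/550) = 241/825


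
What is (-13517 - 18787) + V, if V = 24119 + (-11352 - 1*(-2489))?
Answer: -17048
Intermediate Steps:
V = 15256 (V = 24119 + (-11352 + 2489) = 24119 - 8863 = 15256)
(-13517 - 18787) + V = (-13517 - 18787) + 15256 = -32304 + 15256 = -17048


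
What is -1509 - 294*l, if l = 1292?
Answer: -381357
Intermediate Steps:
-1509 - 294*l = -1509 - 294*1292 = -1509 - 379848 = -381357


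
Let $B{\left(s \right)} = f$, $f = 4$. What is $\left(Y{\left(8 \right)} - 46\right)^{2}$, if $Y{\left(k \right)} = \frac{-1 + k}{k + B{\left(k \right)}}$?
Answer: $\frac{297025}{144} \approx 2062.7$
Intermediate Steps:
$B{\left(s \right)} = 4$
$Y{\left(k \right)} = \frac{-1 + k}{4 + k}$ ($Y{\left(k \right)} = \frac{-1 + k}{k + 4} = \frac{-1 + k}{4 + k}$)
$\left(Y{\left(8 \right)} - 46\right)^{2} = \left(\frac{-1 + 8}{4 + 8} - 46\right)^{2} = \left(\frac{1}{12} \cdot 7 - 46\right)^{2} = \left(\frac{7}{12} - 46\right)^{2} = \left(- \frac{545}{12}\right)^{2} = \frac{297025}{144}$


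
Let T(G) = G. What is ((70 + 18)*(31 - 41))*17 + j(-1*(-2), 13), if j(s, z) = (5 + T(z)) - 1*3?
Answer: -14945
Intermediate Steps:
j(s, z) = 2 + z (j(s, z) = (5 + z) - 1*3 = (5 + z) - 3 = 2 + z)
((70 + 18)*(31 - 41))*17 + j(-1*(-2), 13) = ((70 + 18)*(31 - 41))*17 + (2 + 13) = (88*(-10))*17 + 15 = -880*17 + 15 = -14960 + 15 = -14945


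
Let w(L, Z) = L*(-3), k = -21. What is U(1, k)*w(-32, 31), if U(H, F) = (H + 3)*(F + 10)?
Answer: -4224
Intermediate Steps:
U(H, F) = (3 + H)*(10 + F)
w(L, Z) = -3*L
U(1, k)*w(-32, 31) = (30 + 3*(-21) + 10*1 - 21*1)*(-3*(-32)) = (30 - 63 + 10 - 21)*96 = -44*96 = -4224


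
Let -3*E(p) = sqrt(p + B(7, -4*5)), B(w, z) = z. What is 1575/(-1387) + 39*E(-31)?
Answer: -1575/1387 - 13*I*sqrt(51) ≈ -1.1355 - 92.839*I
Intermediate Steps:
E(p) = -sqrt(-20 + p)/3 (E(p) = -sqrt(p - 4*5)/3 = -sqrt(p - 20)/3 = -sqrt(-20 + p)/3)
1575/(-1387) + 39*E(-31) = 1575/(-1387) + 39*(-sqrt(-20 - 31)/3) = 1575*(-1/1387) + 39*(-I*sqrt(51)/3) = -1575/1387 + 39*(-I*sqrt(51)/3) = -1575/1387 - 13*I*sqrt(51)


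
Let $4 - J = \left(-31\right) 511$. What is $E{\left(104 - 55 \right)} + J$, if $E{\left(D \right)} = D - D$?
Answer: $15845$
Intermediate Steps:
$E{\left(D \right)} = 0$
$J = 15845$ ($J = 4 - \left(-31\right) 511 = 4 - -15841 = 4 + 15841 = 15845$)
$E{\left(104 - 55 \right)} + J = 0 + 15845 = 15845$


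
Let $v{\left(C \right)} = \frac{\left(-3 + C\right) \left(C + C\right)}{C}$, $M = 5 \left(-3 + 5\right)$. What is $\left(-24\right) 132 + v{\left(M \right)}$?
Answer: $-3154$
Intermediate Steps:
$M = 10$ ($M = 5 \cdot 2 = 10$)
$v{\left(C \right)} = -6 + 2 C$ ($v{\left(C \right)} = \frac{\left(-3 + C\right) 2 C}{C} = \frac{2 C \left(-3 + C\right)}{C} = -6 + 2 C$)
$\left(-24\right) 132 + v{\left(M \right)} = \left(-24\right) 132 + \left(-6 + 2 \cdot 10\right) = -3168 + \left(-6 + 20\right) = -3168 + 14 = -3154$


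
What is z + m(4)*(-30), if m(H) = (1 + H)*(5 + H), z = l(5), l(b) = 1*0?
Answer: -1350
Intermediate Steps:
l(b) = 0
z = 0
z + m(4)*(-30) = 0 + (5 + 4² + 6*4)*(-30) = 0 + (5 + 16 + 24)*(-30) = 0 + 45*(-30) = 0 - 1350 = -1350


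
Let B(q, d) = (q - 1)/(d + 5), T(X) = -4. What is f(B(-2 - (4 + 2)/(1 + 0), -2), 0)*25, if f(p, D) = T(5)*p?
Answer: 300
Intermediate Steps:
B(q, d) = (-1 + q)/(5 + d)
f(p, D) = -4*p
f(B(-2 - (4 + 2)/(1 + 0), -2), 0)*25 = -4*(-1 + (-2 - (4 + 2)/(1 + 0)))/(5 - 2)*25 = -4*(-1 + (-2 - 6/1))/3*25 = -4*(-1 + (-2 - 6))/3*25 = -4*(-1 - 8)/3*25 = -4*(-9)/3*25 = -4*(-3)*25 = 12*25 = 300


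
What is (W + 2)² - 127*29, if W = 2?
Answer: -3667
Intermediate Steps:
(W + 2)² - 127*29 = (2 + 2)² - 127*29 = 4² - 3683 = 16 - 3683 = -3667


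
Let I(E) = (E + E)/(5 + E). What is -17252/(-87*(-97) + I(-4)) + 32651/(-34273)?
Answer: -866558377/288955663 ≈ -2.9989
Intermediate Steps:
I(E) = 2*E/(5 + E) (I(E) = (2*E)/(5 + E) = 2*E/(5 + E))
-17252/(-87*(-97) + I(-4)) + 32651/(-34273) = -17252/(-87*(-97) + 2*(-4)/(5 - 4)) + 32651/(-34273) = -17252/(8439 + 2*(-4)/1) + 32651*(-1/34273) = -17252/(8439 + 2*(-4)*1) - 32651/34273 = -17252/(8439 - 8) - 32651/34273 = -17252/8431 - 32651/34273 = -866558377/288955663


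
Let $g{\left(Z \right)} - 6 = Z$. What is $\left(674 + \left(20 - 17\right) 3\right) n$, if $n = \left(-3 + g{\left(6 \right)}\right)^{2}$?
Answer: $55323$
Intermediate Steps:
$g{\left(Z \right)} = 6 + Z$
$n = 81$ ($n = \left(-3 + \left(6 + 6\right)\right)^{2} = \left(-3 + 12\right)^{2} = 9^{2} = 81$)
$\left(674 + \left(20 - 17\right) 3\right) n = \left(674 + \left(20 - 17\right) 3\right) 81 = \left(674 + 3 \cdot 3\right) 81 = \left(674 + 9\right) 81 = 683 \cdot 81 = 55323$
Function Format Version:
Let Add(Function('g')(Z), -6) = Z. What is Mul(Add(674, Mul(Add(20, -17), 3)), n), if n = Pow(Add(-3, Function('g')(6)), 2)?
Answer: 55323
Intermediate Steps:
Function('g')(Z) = Add(6, Z)
n = 81 (n = Pow(Add(-3, Add(6, 6)), 2) = Pow(Add(-3, 12), 2) = Pow(9, 2) = 81)
Mul(Add(674, Mul(Add(20, -17), 3)), n) = Mul(Add(674, Mul(Add(20, -17), 3)), 81) = Mul(Add(674, Mul(3, 3)), 81) = Mul(Add(674, 9), 81) = Mul(683, 81) = 55323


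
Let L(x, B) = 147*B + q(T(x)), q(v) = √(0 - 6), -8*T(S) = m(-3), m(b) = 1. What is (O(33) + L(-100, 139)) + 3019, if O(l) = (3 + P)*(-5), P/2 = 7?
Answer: 23367 + I*√6 ≈ 23367.0 + 2.4495*I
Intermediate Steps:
P = 14 (P = 2*7 = 14)
T(S) = -⅛ (T(S) = -⅛*1 = -⅛)
q(v) = I*√6 (q(v) = √(-6) = I*√6)
L(x, B) = 147*B + I*√6
O(l) = -85 (O(l) = (3 + 14)*(-5) = 17*(-5) = -85)
(O(33) + L(-100, 139)) + 3019 = (-85 + (147*139 + I*√6)) + 3019 = (-85 + (20433 + I*√6)) + 3019 = (20348 + I*√6) + 3019 = 23367 + I*√6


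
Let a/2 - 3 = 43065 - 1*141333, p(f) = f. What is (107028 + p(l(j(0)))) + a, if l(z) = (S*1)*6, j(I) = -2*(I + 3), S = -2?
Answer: -89514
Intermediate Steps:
j(I) = -6 - 2*I (j(I) = -2*(3 + I) = -6 - 2*I)
l(z) = -12 (l(z) = -2*1*6 = -2*6 = -12)
a = -196530 (a = 6 + 2*(43065 - 1*141333) = 6 + 2*(43065 - 141333) = 6 + 2*(-98268) = 6 - 196536 = -196530)
(107028 + p(l(j(0)))) + a = (107028 - 12) - 196530 = 107016 - 196530 = -89514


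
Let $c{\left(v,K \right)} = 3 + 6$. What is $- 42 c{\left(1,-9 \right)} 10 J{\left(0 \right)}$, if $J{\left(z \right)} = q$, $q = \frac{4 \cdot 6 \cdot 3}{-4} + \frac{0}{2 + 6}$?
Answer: $68040$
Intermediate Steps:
$c{\left(v,K \right)} = 9$
$q = -18$ ($q = 24 \cdot 3 \left(- \frac{1}{4}\right) + \frac{0}{8} = 72 \left(- \frac{1}{4}\right) + 0 \cdot \frac{1}{8} = -18 + 0 = -18$)
$J{\left(z \right)} = -18$
$- 42 c{\left(1,-9 \right)} 10 J{\left(0 \right)} = \left(-42\right) 9 \cdot 10 \left(-18\right) = \left(-378\right) \left(-180\right) = 68040$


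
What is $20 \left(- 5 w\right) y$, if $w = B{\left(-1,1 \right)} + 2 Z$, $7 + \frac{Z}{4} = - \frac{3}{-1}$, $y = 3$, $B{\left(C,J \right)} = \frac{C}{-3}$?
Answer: $9500$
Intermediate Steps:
$B{\left(C,J \right)} = - \frac{C}{3}$ ($B{\left(C,J \right)} = C \left(- \frac{1}{3}\right) = - \frac{C}{3}$)
$Z = -16$ ($Z = -28 + 4 \left(- \frac{3}{-1}\right) = -28 + 4 \left(\left(-3\right) \left(-1\right)\right) = -28 + 4 \cdot 3 = -28 + 12 = -16$)
$w = - \frac{95}{3}$ ($w = \left(- \frac{1}{3}\right) \left(-1\right) + 2 \left(-16\right) = \frac{1}{3} - 32 = - \frac{95}{3} \approx -31.667$)
$20 \left(- 5 w\right) y = 20 \left(\left(-5\right) \left(- \frac{95}{3}\right)\right) 3 = 20 \cdot \frac{475}{3} \cdot 3 = \frac{9500}{3} \cdot 3 = 9500$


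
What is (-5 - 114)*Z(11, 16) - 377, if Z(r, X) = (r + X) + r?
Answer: -4899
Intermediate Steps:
Z(r, X) = X + 2*r (Z(r, X) = (X + r) + r = X + 2*r)
(-5 - 114)*Z(11, 16) - 377 = (-5 - 114)*(16 + 2*11) - 377 = -119*(16 + 22) - 377 = -119*38 - 377 = -4522 - 377 = -4899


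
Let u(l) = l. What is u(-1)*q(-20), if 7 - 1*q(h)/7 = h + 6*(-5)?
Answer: -399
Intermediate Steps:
q(h) = 259 - 7*h (q(h) = 49 - 7*(h + 6*(-5)) = 49 - 7*(h - 30) = 49 - 7*(-30 + h) = 49 + (210 - 7*h) = 259 - 7*h)
u(-1)*q(-20) = -(259 - 7*(-20)) = -(259 + 140) = -1*399 = -399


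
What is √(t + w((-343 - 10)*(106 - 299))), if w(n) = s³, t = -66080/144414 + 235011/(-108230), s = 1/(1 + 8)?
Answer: I*√1444297063913568293630/23444890830 ≈ 1.621*I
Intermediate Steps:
s = ⅑ (s = 1/9 = ⅑ ≈ 0.11111)
t = -20545358477/7814963610 (t = -66080*1/144414 + 235011*(-1/108230) = -33040/72207 - 235011/108230 = -20545358477/7814963610 ≈ -2.6290)
w(n) = 1/729 (w(n) = (⅑)³ = 1/729)
√(t + w((-343 - 10)*(106 - 299))) = √(-20545358477/7814963610 + 1/729) = √(-1663305707347/633012052410) = I*√1444297063913568293630/23444890830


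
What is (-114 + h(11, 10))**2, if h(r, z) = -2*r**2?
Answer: 126736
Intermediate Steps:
(-114 + h(11, 10))**2 = (-114 - 2*11**2)**2 = (-114 - 2*121)**2 = (-114 - 242)**2 = (-356)**2 = 126736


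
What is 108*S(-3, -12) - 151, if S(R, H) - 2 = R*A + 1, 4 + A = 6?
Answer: -475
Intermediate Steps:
A = 2 (A = -4 + 6 = 2)
S(R, H) = 3 + 2*R (S(R, H) = 2 + (R*2 + 1) = 2 + (2*R + 1) = 2 + (1 + 2*R) = 3 + 2*R)
108*S(-3, -12) - 151 = 108*(3 + 2*(-3)) - 151 = 108*(3 - 6) - 151 = 108*(-3) - 151 = -324 - 151 = -475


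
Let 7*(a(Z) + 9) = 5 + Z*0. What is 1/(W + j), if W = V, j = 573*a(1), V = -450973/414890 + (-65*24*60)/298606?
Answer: -8849188810/42025812769337 ≈ -0.00021057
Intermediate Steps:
a(Z) = -58/7 (a(Z) = -9 + (5 + Z*0)/7 = -9 + (5 + 0)/7 = -9 + (1/7)*5 = -9 + 5/7 = -58/7)
V = -12392639117/8849188810 (V = -450973*1/414890 - 1560*60*(1/298606) = -450973/414890 - 93600*1/298606 = -450973/414890 - 46800/149303 = -12392639117/8849188810 ≈ -1.4004)
j = -33234/7 (j = 573*(-58/7) = -33234/7 ≈ -4747.7)
W = -12392639117/8849188810 ≈ -1.4004
1/(W + j) = 1/(-12392639117/8849188810 - 33234/7) = 1/(-42025812769337/8849188810) = -8849188810/42025812769337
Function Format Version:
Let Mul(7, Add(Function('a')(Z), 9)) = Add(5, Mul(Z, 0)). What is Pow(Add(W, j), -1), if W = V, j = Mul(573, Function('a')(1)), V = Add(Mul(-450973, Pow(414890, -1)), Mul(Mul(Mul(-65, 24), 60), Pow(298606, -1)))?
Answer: Rational(-8849188810, 42025812769337) ≈ -0.00021057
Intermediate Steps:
Function('a')(Z) = Rational(-58, 7) (Function('a')(Z) = Add(-9, Mul(Rational(1, 7), Add(5, Mul(Z, 0)))) = Add(-9, Mul(Rational(1, 7), Add(5, 0))) = Add(-9, Mul(Rational(1, 7), 5)) = Add(-9, Rational(5, 7)) = Rational(-58, 7))
V = Rational(-12392639117, 8849188810) (V = Add(Mul(-450973, Rational(1, 414890)), Mul(Mul(-1560, 60), Rational(1, 298606))) = Add(Rational(-450973, 414890), Mul(-93600, Rational(1, 298606))) = Add(Rational(-450973, 414890), Rational(-46800, 149303)) = Rational(-12392639117, 8849188810) ≈ -1.4004)
j = Rational(-33234, 7) (j = Mul(573, Rational(-58, 7)) = Rational(-33234, 7) ≈ -4747.7)
W = Rational(-12392639117, 8849188810) ≈ -1.4004
Pow(Add(W, j), -1) = Pow(Add(Rational(-12392639117, 8849188810), Rational(-33234, 7)), -1) = Pow(Rational(-42025812769337, 8849188810), -1) = Rational(-8849188810, 42025812769337)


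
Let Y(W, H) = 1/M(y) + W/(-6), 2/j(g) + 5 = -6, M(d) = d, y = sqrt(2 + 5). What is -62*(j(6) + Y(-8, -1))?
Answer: -2356/33 - 62*sqrt(7)/7 ≈ -94.828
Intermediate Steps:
y = sqrt(7) ≈ 2.6458
j(g) = -2/11 (j(g) = 2/(-5 - 6) = 2/(-11) = 2*(-1/11) = -2/11)
Y(W, H) = -W/6 + sqrt(7)/7 (Y(W, H) = 1/sqrt(7) + W/(-6) = 1*(sqrt(7)/7) + W*(-1/6) = sqrt(7)/7 - W/6 = -W/6 + sqrt(7)/7)
-62*(j(6) + Y(-8, -1)) = -62*(-2/11 + (-1/6*(-8) + sqrt(7)/7)) = -62*(-2/11 + (4/3 + sqrt(7)/7)) = -62*(38/33 + sqrt(7)/7) = -2356/33 - 62*sqrt(7)/7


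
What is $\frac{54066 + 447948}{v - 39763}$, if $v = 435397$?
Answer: $\frac{83669}{65939} \approx 1.2689$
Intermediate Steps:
$\frac{54066 + 447948}{v - 39763} = \frac{54066 + 447948}{435397 - 39763} = \frac{502014}{395634} = 502014 \cdot \frac{1}{395634} = \frac{83669}{65939}$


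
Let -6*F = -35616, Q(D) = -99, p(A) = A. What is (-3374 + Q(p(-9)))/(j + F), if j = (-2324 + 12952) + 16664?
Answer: -3473/33228 ≈ -0.10452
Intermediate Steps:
F = 5936 (F = -⅙*(-35616) = 5936)
j = 27292 (j = 10628 + 16664 = 27292)
(-3374 + Q(p(-9)))/(j + F) = (-3374 - 99)/(27292 + 5936) = -3473/33228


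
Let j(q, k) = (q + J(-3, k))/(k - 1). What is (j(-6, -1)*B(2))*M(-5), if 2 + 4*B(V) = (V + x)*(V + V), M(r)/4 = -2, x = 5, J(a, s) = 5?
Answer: -26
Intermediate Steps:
M(r) = -8 (M(r) = 4*(-2) = -8)
j(q, k) = (5 + q)/(-1 + k) (j(q, k) = (q + 5)/(k - 1) = (5 + q)/(-1 + k))
B(V) = -1/2 + V*(5 + V)/2 (B(V) = -1/2 + ((V + 5)*(V + V))/4 = -1/2 + ((5 + V)*(2*V))/4 = -1/2 + (2*V*(5 + V))/4 = -1/2 + V*(5 + V)/2)
(j(-6, -1)*B(2))*M(-5) = (((5 - 6)/(-1 - 1))*(-1/2 + (1/2)*2**2 + (5/2)*2))*(-8) = ((-1/(-2))*(-1/2 + (1/2)*4 + 5))*(-8) = ((-1/2*(-1))*(-1/2 + 2 + 5))*(-8) = ((1/2)*(13/2))*(-8) = (13/4)*(-8) = -26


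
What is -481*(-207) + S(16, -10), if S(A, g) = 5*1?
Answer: 99572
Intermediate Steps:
S(A, g) = 5
-481*(-207) + S(16, -10) = -481*(-207) + 5 = 99567 + 5 = 99572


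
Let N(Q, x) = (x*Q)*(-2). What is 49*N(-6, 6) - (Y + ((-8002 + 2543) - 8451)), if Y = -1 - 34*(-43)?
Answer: 15977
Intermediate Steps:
Y = 1461 (Y = -1 + 1462 = 1461)
N(Q, x) = -2*Q*x (N(Q, x) = (Q*x)*(-2) = -2*Q*x)
49*N(-6, 6) - (Y + ((-8002 + 2543) - 8451)) = 49*(-2*(-6)*6) - (1461 + ((-8002 + 2543) - 8451)) = 49*72 - (1461 + (-5459 - 8451)) = 3528 - (1461 - 13910) = 3528 - 1*(-12449) = 3528 + 12449 = 15977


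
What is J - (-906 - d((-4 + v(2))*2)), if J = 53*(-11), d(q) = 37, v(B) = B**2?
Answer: 360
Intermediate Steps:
J = -583
J - (-906 - d((-4 + v(2))*2)) = -583 - (-906 - 1*37) = -583 - (-906 - 37) = -583 - 1*(-943) = -583 + 943 = 360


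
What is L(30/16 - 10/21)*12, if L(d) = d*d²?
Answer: 12977875/395136 ≈ 32.844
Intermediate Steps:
L(d) = d³
L(30/16 - 10/21)*12 = (30/16 - 10/21)³*12 = (30*(1/16) - 10*1/21)³*12 = (15/8 - 10/21)³*12 = (235/168)³*12 = (12977875/4741632)*12 = 12977875/395136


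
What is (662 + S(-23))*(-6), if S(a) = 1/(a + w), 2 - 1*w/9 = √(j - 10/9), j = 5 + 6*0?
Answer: -115191/29 + 9*√35/145 ≈ -3971.7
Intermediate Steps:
j = 5 (j = 5 + 0 = 5)
w = 18 - 3*√35 (w = 18 - 9*√(5 - 10/9) = 18 - 3*√35 ≈ 0.25176)
S(a) = 1/(18 + a - 3*√35) (S(a) = 1/(a + (18 - 3*√35)) = 1/(18 + a - 3*√35))
(662 + S(-23))*(-6) = (662 + 1/(18 - 23 - 3*√35))*(-6) = (662 + 1/(-5 - 3*√35))*(-6) = -3972 - 6/(-5 - 3*√35)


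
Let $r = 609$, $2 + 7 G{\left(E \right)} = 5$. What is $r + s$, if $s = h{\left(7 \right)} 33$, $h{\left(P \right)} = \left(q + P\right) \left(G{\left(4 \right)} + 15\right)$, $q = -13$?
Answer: $- \frac{17121}{7} \approx -2445.9$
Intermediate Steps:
$G{\left(E \right)} = \frac{3}{7}$ ($G{\left(E \right)} = - \frac{2}{7} + \frac{1}{7} \cdot 5 = - \frac{2}{7} + \frac{5}{7} = \frac{3}{7}$)
$h{\left(P \right)} = - \frac{1404}{7} + \frac{108 P}{7}$ ($h{\left(P \right)} = \left(-13 + P\right) \left(\frac{3}{7} + 15\right) = \left(-13 + P\right) \frac{108}{7} = - \frac{1404}{7} + \frac{108 P}{7}$)
$s = - \frac{21384}{7}$ ($s = \left(- \frac{1404}{7} + \frac{108}{7} \cdot 7\right) 33 = \left(- \frac{1404}{7} + 108\right) 33 = \left(- \frac{648}{7}\right) 33 = - \frac{21384}{7} \approx -3054.9$)
$r + s = 609 - \frac{21384}{7} = - \frac{17121}{7}$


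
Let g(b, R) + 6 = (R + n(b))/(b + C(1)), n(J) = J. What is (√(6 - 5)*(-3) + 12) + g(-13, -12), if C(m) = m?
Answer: 61/12 ≈ 5.0833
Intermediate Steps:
g(b, R) = -6 + (R + b)/(1 + b) (g(b, R) = -6 + (R + b)/(b + 1) = -6 + (R + b)/(1 + b))
(√(6 - 5)*(-3) + 12) + g(-13, -12) = (√(6 - 5)*(-3) + 12) + (-6 - 12 - 5*(-13))/(1 - 13) = (√1*(-3) + 12) + (-6 - 12 + 65)/(-12) = (1*(-3) + 12) - 1/12*47 = (-3 + 12) - 47/12 = 9 - 47/12 = 61/12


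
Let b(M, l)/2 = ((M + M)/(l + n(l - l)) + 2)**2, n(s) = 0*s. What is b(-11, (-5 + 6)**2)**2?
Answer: 640000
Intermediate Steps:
n(s) = 0
b(M, l) = 2*(2 + 2*M/l)**2 (b(M, l) = 2*((M + M)/(l + 0) + 2)**2 = 2*((2*M)/l + 2)**2 = 2*(2*M/l + 2)**2 = 2*(2 + 2*M/l)**2)
b(-11, (-5 + 6)**2)**2 = (8*(-11 + (-5 + 6)**2)**2/((-5 + 6)**2)**2)**2 = (8*(-11 + 1**2)**2/(1**2)**2)**2 = (8*(-11 + 1)**2/1**2)**2 = (8*1*(-10)**2)**2 = (8*1*100)**2 = 800**2 = 640000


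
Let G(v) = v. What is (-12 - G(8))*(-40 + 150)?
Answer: -2200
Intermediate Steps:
(-12 - G(8))*(-40 + 150) = (-12 - 1*8)*(-40 + 150) = (-12 - 8)*110 = -20*110 = -2200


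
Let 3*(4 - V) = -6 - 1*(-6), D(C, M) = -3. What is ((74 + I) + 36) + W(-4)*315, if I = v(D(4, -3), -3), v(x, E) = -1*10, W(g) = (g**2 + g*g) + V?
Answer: 11440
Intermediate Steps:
V = 4 (V = 4 - (-6 - 1*(-6))/3 = 4 - (-6 + 6)/3 = 4 - 1/3*0 = 4 + 0 = 4)
W(g) = 4 + 2*g**2 (W(g) = (g**2 + g*g) + 4 = (g**2 + g**2) + 4 = 2*g**2 + 4 = 4 + 2*g**2)
v(x, E) = -10
I = -10
((74 + I) + 36) + W(-4)*315 = ((74 - 10) + 36) + (4 + 2*(-4)**2)*315 = (64 + 36) + (4 + 2*16)*315 = 100 + (4 + 32)*315 = 100 + 36*315 = 100 + 11340 = 11440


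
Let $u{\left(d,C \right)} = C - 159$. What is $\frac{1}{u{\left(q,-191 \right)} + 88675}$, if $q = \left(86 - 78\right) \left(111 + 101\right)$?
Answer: $\frac{1}{88325} \approx 1.1322 \cdot 10^{-5}$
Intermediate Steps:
$q = 1696$ ($q = 8 \cdot 212 = 1696$)
$u{\left(d,C \right)} = -159 + C$
$\frac{1}{u{\left(q,-191 \right)} + 88675} = \frac{1}{\left(-159 - 191\right) + 88675} = \frac{1}{-350 + 88675} = \frac{1}{88325}$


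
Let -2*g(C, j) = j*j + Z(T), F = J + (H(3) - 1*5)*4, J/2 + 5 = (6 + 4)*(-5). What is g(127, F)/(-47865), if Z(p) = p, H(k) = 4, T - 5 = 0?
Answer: 13001/95730 ≈ 0.13581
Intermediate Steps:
T = 5 (T = 5 + 0 = 5)
J = -110 (J = -10 + 2*((6 + 4)*(-5)) = -10 + 2*(10*(-5)) = -10 + 2*(-50) = -10 - 100 = -110)
F = -114 (F = -110 + (4 - 1*5)*4 = -110 + (4 - 5)*4 = -110 - 1*4 = -110 - 4 = -114)
g(C, j) = -5/2 - j**2/2 (g(C, j) = -(j*j + 5)/2 = -(j**2 + 5)/2 = -(5 + j**2)/2 = -5/2 - j**2/2)
g(127, F)/(-47865) = (-5/2 - 1/2*(-114)**2)/(-47865) = (-5/2 - 1/2*12996)*(-1/47865) = (-5/2 - 6498)*(-1/47865) = -13001/2*(-1/47865) = 13001/95730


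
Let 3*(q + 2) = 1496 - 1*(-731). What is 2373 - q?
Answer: 4898/3 ≈ 1632.7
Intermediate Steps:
q = 2221/3 (q = -2 + (1496 - 1*(-731))/3 = -2 + (1496 + 731)/3 = -2 + (⅓)*2227 = -2 + 2227/3 = 2221/3 ≈ 740.33)
2373 - q = 2373 - 1*2221/3 = 2373 - 2221/3 = 4898/3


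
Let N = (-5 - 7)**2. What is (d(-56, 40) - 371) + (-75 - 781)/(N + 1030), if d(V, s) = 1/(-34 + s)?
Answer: -1308643/3522 ≈ -371.56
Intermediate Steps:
N = 144 (N = (-12)**2 = 144)
(d(-56, 40) - 371) + (-75 - 781)/(N + 1030) = (1/(-34 + 40) - 371) + (-75 - 781)/(144 + 1030) = (1/6 - 371) - 856/1174 = (1/6 - 371) - 856*1/1174 = -2225/6 - 428/587 = -1308643/3522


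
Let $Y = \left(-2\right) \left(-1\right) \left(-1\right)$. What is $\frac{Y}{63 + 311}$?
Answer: $- \frac{1}{187} \approx -0.0053476$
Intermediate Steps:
$Y = -2$ ($Y = 2 \left(-1\right) = -2$)
$\frac{Y}{63 + 311} = \frac{1}{63 + 311} \left(-2\right) = \frac{1}{374} \left(-2\right) = - \frac{1}{187}$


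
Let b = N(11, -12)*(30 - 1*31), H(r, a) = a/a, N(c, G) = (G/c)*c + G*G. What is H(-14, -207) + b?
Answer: -131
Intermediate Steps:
N(c, G) = G + G²
H(r, a) = 1
b = -132 (b = (-12*(1 - 12))*(30 - 1*31) = (-12*(-11))*(30 - 31) = 132*(-1) = -132)
H(-14, -207) + b = 1 - 132 = -131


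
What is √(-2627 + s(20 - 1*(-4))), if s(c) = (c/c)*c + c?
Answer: I*√2579 ≈ 50.784*I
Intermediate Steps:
s(c) = 2*c (s(c) = 1*c + c = c + c = 2*c)
√(-2627 + s(20 - 1*(-4))) = √(-2627 + 2*(20 - 1*(-4))) = √(-2627 + 2*(20 + 4)) = √(-2627 + 2*24) = √(-2627 + 48) = √(-2579) = I*√2579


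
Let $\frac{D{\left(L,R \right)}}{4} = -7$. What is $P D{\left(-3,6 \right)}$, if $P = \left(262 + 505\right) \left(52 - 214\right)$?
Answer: $3479112$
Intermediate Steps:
$D{\left(L,R \right)} = -28$ ($D{\left(L,R \right)} = 4 \left(-7\right) = -28$)
$P = -124254$ ($P = 767 \left(-162\right) = -124254$)
$P D{\left(-3,6 \right)} = \left(-124254\right) \left(-28\right) = 3479112$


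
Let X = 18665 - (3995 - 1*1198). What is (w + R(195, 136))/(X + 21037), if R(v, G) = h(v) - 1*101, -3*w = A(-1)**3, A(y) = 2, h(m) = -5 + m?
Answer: 259/110715 ≈ 0.0023393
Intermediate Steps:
w = -8/3 (w = -1/3*2**3 = -1/3*8 = -8/3 ≈ -2.6667)
R(v, G) = -106 + v (R(v, G) = (-5 + v) - 1*101 = (-5 + v) - 101 = -106 + v)
X = 15868 (X = 18665 - (3995 - 1198) = 18665 - 1*2797 = 18665 - 2797 = 15868)
(w + R(195, 136))/(X + 21037) = (-8/3 + (-106 + 195))/(15868 + 21037) = (-8/3 + 89)/36905 = (259/3)*(1/36905) = 259/110715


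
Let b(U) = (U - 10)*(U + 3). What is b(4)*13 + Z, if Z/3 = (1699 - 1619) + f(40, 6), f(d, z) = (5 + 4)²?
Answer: -63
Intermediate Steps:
f(d, z) = 81 (f(d, z) = 9² = 81)
b(U) = (-10 + U)*(3 + U)
Z = 483 (Z = 3*((1699 - 1619) + 81) = 3*(80 + 81) = 3*161 = 483)
b(4)*13 + Z = (-30 + 4² - 7*4)*13 + 483 = (-30 + 16 - 28)*13 + 483 = -42*13 + 483 = -546 + 483 = -63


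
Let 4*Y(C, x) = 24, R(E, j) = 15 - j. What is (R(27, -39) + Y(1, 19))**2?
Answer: 3600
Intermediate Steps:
Y(C, x) = 6 (Y(C, x) = (1/4)*24 = 6)
(R(27, -39) + Y(1, 19))**2 = ((15 - 1*(-39)) + 6)**2 = ((15 + 39) + 6)**2 = (54 + 6)**2 = 60**2 = 3600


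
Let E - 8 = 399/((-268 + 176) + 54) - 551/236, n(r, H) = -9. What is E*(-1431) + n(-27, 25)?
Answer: 1630647/236 ≈ 6909.5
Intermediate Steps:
E = -1141/236 (E = 8 + (399/((-268 + 176) + 54) - 551/236) = 8 + (399/(-92 + 54) - 551*1/236) = 8 + (399/(-38) - 551/236) = 8 + (399*(-1/38) - 551/236) = 8 + (-21/2 - 551/236) = 8 - 3029/236 = -1141/236 ≈ -4.8347)
E*(-1431) + n(-27, 25) = -1141/236*(-1431) - 9 = 1632771/236 - 9 = 1630647/236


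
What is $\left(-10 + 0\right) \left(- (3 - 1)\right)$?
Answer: $20$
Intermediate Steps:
$\left(-10 + 0\right) \left(- (3 - 1)\right) = - 10 \left(\left(-1\right) 2\right) = \left(-10\right) \left(-2\right) = 20$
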